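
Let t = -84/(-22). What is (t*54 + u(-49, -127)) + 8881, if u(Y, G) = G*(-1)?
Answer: 101356/11 ≈ 9214.2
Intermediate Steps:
u(Y, G) = -G
t = 42/11 (t = -84*(-1/22) = 42/11 ≈ 3.8182)
(t*54 + u(-49, -127)) + 8881 = ((42/11)*54 - 1*(-127)) + 8881 = (2268/11 + 127) + 8881 = 3665/11 + 8881 = 101356/11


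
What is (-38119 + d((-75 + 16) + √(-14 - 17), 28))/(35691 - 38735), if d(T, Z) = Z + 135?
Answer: 9489/761 ≈ 12.469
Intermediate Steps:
d(T, Z) = 135 + Z
(-38119 + d((-75 + 16) + √(-14 - 17), 28))/(35691 - 38735) = (-38119 + (135 + 28))/(35691 - 38735) = (-38119 + 163)/(-3044) = -37956*(-1/3044) = 9489/761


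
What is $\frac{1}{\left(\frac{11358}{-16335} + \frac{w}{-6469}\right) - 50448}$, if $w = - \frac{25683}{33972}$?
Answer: $- \frac{132957745140}{6707544759038977} \approx -1.9822 \cdot 10^{-5}$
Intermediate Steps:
$w = - \frac{8561}{11324}$ ($w = \left(-25683\right) \frac{1}{33972} = - \frac{8561}{11324} \approx -0.75601$)
$\frac{1}{\left(\frac{11358}{-16335} + \frac{w}{-6469}\right) - 50448} = \frac{1}{\left(\frac{11358}{-16335} - \frac{8561}{11324 \left(-6469\right)}\right) - 50448} = \frac{1}{\left(11358 \left(- \frac{1}{16335}\right) - - \frac{8561}{73254956}\right) - 50448} = \frac{1}{\left(- \frac{1262}{1815} + \frac{8561}{73254956}\right) - 50448} = \frac{1}{- \frac{92432216257}{132957745140} - 50448} = \frac{1}{- \frac{6707544759038977}{132957745140}} = - \frac{132957745140}{6707544759038977}$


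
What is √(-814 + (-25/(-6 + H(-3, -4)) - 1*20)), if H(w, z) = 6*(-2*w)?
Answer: I*√30054/6 ≈ 28.893*I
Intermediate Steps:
H(w, z) = -12*w
√(-814 + (-25/(-6 + H(-3, -4)) - 1*20)) = √(-814 + (-25/(-6 - 12*(-3)) - 1*20)) = √(-814 + (-25/(-6 + 36) - 20)) = √(-814 + (-25/30 - 20)) = √(-814 + (-25*1/30 - 20)) = √(-814 + (-⅚ - 20)) = √(-814 - 125/6) = √(-5009/6) = I*√30054/6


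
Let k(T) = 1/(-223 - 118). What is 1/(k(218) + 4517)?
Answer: 341/1540296 ≈ 0.00022139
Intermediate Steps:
k(T) = -1/341 (k(T) = 1/(-341) = -1/341)
1/(k(218) + 4517) = 1/(-1/341 + 4517) = 1/(1540296/341) = 341/1540296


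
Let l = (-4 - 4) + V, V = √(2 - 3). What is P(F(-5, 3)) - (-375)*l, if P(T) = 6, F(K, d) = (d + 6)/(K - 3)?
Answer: -2994 + 375*I ≈ -2994.0 + 375.0*I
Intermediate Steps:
F(K, d) = (6 + d)/(-3 + K)
V = I (V = √(-1) = I ≈ 1.0*I)
l = -8 + I (l = (-4 - 4) + I = -8 + I ≈ -8.0 + 1.0*I)
P(F(-5, 3)) - (-375)*l = 6 - (-375)*(-8 + I) = 6 - 75*(40 - 5*I) = 6 + (-3000 + 375*I) = -2994 + 375*I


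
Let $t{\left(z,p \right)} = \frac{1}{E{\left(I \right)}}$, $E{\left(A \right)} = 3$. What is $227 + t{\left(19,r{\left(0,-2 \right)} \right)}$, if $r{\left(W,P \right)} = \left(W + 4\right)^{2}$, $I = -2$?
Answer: $\frac{682}{3} \approx 227.33$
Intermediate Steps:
$r{\left(W,P \right)} = \left(4 + W\right)^{2}$
$t{\left(z,p \right)} = \frac{1}{3}$
$227 + t{\left(19,r{\left(0,-2 \right)} \right)} = 227 + \frac{1}{3} = \frac{682}{3}$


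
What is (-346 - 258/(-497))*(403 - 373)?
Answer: -5151120/497 ≈ -10364.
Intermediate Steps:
(-346 - 258/(-497))*(403 - 373) = (-346 - 258*(-1/497))*30 = (-346 + 258/497)*30 = -171704/497*30 = -5151120/497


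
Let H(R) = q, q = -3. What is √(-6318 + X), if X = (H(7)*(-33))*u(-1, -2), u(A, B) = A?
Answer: 3*I*√713 ≈ 80.106*I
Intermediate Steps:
H(R) = -3
X = -99 (X = -3*(-33)*(-1) = 99*(-1) = -99)
√(-6318 + X) = √(-6318 - 99) = √(-6417) = 3*I*√713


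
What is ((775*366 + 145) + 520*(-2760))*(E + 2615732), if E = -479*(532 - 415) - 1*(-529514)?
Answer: -3556923780215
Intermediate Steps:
E = 473471 (E = -479*117 + 529514 = -56043 + 529514 = 473471)
((775*366 + 145) + 520*(-2760))*(E + 2615732) = ((775*366 + 145) + 520*(-2760))*(473471 + 2615732) = ((283650 + 145) - 1435200)*3089203 = (283795 - 1435200)*3089203 = -1151405*3089203 = -3556923780215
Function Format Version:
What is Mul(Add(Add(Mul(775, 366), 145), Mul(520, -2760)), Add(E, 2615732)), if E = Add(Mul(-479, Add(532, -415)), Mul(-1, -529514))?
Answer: -3556923780215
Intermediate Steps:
E = 473471 (E = Add(Mul(-479, 117), 529514) = Add(-56043, 529514) = 473471)
Mul(Add(Add(Mul(775, 366), 145), Mul(520, -2760)), Add(E, 2615732)) = Mul(Add(Add(Mul(775, 366), 145), Mul(520, -2760)), Add(473471, 2615732)) = Mul(Add(Add(283650, 145), -1435200), 3089203) = Mul(Add(283795, -1435200), 3089203) = Mul(-1151405, 3089203) = -3556923780215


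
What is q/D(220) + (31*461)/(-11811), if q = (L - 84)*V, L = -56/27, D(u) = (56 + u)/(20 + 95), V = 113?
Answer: -41702102/10287 ≈ -4053.9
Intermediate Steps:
D(u) = 56/115 + u/115 (D(u) = (56 + u)/115 = (56 + u)*(1/115) = 56/115 + u/115)
L = -56/27 (L = -56*1/27 = -56/27 ≈ -2.0741)
q = -262612/27 (q = (-56/27 - 84)*113 = -2324/27*113 = -262612/27 ≈ -9726.4)
q/D(220) + (31*461)/(-11811) = -262612/(27*(56/115 + (1/115)*220)) + (31*461)/(-11811) = -262612/(27*(56/115 + 44/23)) + 14291*(-1/11811) = -262612/(27*12/5) - 461/381 = -262612/27*5/12 - 461/381 = -328265/81 - 461/381 = -41702102/10287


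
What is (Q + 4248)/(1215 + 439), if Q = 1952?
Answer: 3100/827 ≈ 3.7485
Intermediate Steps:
(Q + 4248)/(1215 + 439) = (1952 + 4248)/(1215 + 439) = 6200/1654 = 6200*(1/1654) = 3100/827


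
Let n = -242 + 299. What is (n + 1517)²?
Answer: 2477476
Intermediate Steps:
n = 57
(n + 1517)² = (57 + 1517)² = 1574² = 2477476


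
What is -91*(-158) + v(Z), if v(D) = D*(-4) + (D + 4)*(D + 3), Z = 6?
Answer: 14444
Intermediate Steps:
v(D) = -4*D + (3 + D)*(4 + D) (v(D) = -4*D + (4 + D)*(3 + D) = -4*D + (3 + D)*(4 + D))
-91*(-158) + v(Z) = -91*(-158) + (12 + 6² + 3*6) = 14378 + (12 + 36 + 18) = 14378 + 66 = 14444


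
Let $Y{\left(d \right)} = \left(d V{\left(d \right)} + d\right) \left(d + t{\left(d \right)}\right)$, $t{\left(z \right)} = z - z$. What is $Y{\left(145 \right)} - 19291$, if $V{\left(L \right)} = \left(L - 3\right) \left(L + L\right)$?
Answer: $865811234$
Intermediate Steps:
$V{\left(L \right)} = 2 L \left(-3 + L\right)$ ($V{\left(L \right)} = \left(-3 + L\right) 2 L = 2 L \left(-3 + L\right)$)
$t{\left(z \right)} = 0$
$Y{\left(d \right)} = d \left(d + 2 d^{2} \left(-3 + d\right)\right)$ ($Y{\left(d \right)} = \left(d 2 d \left(-3 + d\right) + d\right) \left(d + 0\right) = \left(2 d^{2} \left(-3 + d\right) + d\right) d = \left(d + 2 d^{2} \left(-3 + d\right)\right) d = d \left(d + 2 d^{2} \left(-3 + d\right)\right)$)
$Y{\left(145 \right)} - 19291 = 145^{2} \left(1 + 2 \cdot 145 \left(-3 + 145\right)\right) - 19291 = 21025 \left(1 + 2 \cdot 145 \cdot 142\right) - 19291 = 21025 \left(1 + 41180\right) - 19291 = 21025 \cdot 41181 - 19291 = 865830525 - 19291 = 865811234$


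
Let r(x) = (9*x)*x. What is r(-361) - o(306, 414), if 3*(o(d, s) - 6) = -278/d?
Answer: 538353436/459 ≈ 1.1729e+6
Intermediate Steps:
o(d, s) = 6 - 278/(3*d) (o(d, s) = 6 + (-278/d)/3 = 6 - 278/(3*d))
r(x) = 9*x²
r(-361) - o(306, 414) = 9*(-361)² - (6 - 278/3/306) = 9*130321 - (6 - 278/3*1/306) = 1172889 - (6 - 139/459) = 1172889 - 1*2615/459 = 1172889 - 2615/459 = 538353436/459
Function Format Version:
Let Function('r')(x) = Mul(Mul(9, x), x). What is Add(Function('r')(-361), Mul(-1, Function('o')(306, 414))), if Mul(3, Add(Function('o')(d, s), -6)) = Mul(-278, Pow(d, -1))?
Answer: Rational(538353436, 459) ≈ 1.1729e+6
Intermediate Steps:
Function('o')(d, s) = Add(6, Mul(Rational(-278, 3), Pow(d, -1))) (Function('o')(d, s) = Add(6, Mul(Rational(1, 3), Mul(-278, Pow(d, -1)))) = Add(6, Mul(Rational(-278, 3), Pow(d, -1))))
Function('r')(x) = Mul(9, Pow(x, 2))
Add(Function('r')(-361), Mul(-1, Function('o')(306, 414))) = Add(Mul(9, Pow(-361, 2)), Mul(-1, Add(6, Mul(Rational(-278, 3), Pow(306, -1))))) = Add(Mul(9, 130321), Mul(-1, Add(6, Mul(Rational(-278, 3), Rational(1, 306))))) = Add(1172889, Mul(-1, Add(6, Rational(-139, 459)))) = Add(1172889, Mul(-1, Rational(2615, 459))) = Add(1172889, Rational(-2615, 459)) = Rational(538353436, 459)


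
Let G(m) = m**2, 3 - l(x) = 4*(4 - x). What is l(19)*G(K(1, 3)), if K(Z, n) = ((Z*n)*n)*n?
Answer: 45927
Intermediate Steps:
l(x) = -13 + 4*x (l(x) = 3 - 4*(4 - x) = 3 - (16 - 4*x) = 3 + (-16 + 4*x) = -13 + 4*x)
K(Z, n) = Z*n**3 (K(Z, n) = (Z*n**2)*n = Z*n**3)
l(19)*G(K(1, 3)) = (-13 + 4*19)*(1*3**3)**2 = (-13 + 76)*(1*27)**2 = 63*27**2 = 63*729 = 45927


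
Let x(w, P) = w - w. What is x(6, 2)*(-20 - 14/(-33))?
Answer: 0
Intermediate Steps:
x(w, P) = 0
x(6, 2)*(-20 - 14/(-33)) = 0*(-20 - 14/(-33)) = 0*(-20 - 14*(-1/33)) = 0*(-20 + 14/33) = 0*(-646/33) = 0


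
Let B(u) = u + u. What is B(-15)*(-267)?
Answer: 8010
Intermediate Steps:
B(u) = 2*u
B(-15)*(-267) = (2*(-15))*(-267) = -30*(-267) = 8010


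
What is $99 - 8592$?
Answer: $-8493$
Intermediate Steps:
$99 - 8592 = -8493$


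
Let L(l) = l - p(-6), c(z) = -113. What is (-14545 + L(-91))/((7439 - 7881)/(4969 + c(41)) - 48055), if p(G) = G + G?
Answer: 35507072/116677761 ≈ 0.30432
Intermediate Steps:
p(G) = 2*G
L(l) = 12 + l (L(l) = l - 2*(-6) = l - 1*(-12) = l + 12 = 12 + l)
(-14545 + L(-91))/((7439 - 7881)/(4969 + c(41)) - 48055) = (-14545 + (12 - 91))/((7439 - 7881)/(4969 - 113) - 48055) = (-14545 - 79)/(-442/4856 - 48055) = -14624/(-442*1/4856 - 48055) = -14624/(-221/2428 - 48055) = -14624/(-116677761/2428) = -14624*(-2428/116677761) = 35507072/116677761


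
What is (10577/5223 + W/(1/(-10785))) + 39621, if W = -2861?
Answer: 161367238415/5223 ≈ 3.0896e+7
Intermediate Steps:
(10577/5223 + W/(1/(-10785))) + 39621 = (10577/5223 - 2861/(1/(-10785))) + 39621 = (10577*(1/5223) - 2861/(-1/10785)) + 39621 = (10577/5223 - 2861*(-10785)) + 39621 = (10577/5223 + 30855885) + 39621 = 161160297932/5223 + 39621 = 161367238415/5223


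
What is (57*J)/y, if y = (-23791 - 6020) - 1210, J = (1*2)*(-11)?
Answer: 1254/31021 ≈ 0.040424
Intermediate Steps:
J = -22 (J = 2*(-11) = -22)
y = -31021 (y = -29811 - 1210 = -31021)
(57*J)/y = (57*(-22))/(-31021) = -1254*(-1/31021) = 1254/31021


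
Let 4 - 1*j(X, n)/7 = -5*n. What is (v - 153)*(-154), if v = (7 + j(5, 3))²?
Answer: -2994838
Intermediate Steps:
j(X, n) = 28 + 35*n (j(X, n) = 28 - (-35)*n = 28 + 35*n)
v = 19600 (v = (7 + (28 + 35*3))² = (7 + (28 + 105))² = (7 + 133)² = 140² = 19600)
(v - 153)*(-154) = (19600 - 153)*(-154) = 19447*(-154) = -2994838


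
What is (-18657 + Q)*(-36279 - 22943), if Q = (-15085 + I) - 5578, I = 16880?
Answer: 1328941680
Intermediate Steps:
Q = -3783 (Q = (-15085 + 16880) - 5578 = 1795 - 5578 = -3783)
(-18657 + Q)*(-36279 - 22943) = (-18657 - 3783)*(-36279 - 22943) = -22440*(-59222) = 1328941680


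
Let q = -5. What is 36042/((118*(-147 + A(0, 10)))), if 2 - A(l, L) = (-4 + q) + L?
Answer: -18021/8614 ≈ -2.0921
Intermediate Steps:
A(l, L) = 11 - L (A(l, L) = 2 - ((-4 - 5) + L) = 2 - (-9 + L) = 2 + (9 - L) = 11 - L)
36042/((118*(-147 + A(0, 10)))) = 36042/((118*(-147 + (11 - 1*10)))) = 36042/((118*(-147 + (11 - 10)))) = 36042/((118*(-147 + 1))) = 36042/((118*(-146))) = 36042/(-17228) = 36042*(-1/17228) = -18021/8614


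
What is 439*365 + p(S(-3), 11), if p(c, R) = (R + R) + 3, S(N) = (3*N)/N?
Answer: 160260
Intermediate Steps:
S(N) = 3
p(c, R) = 3 + 2*R (p(c, R) = 2*R + 3 = 3 + 2*R)
439*365 + p(S(-3), 11) = 439*365 + (3 + 2*11) = 160235 + (3 + 22) = 160235 + 25 = 160260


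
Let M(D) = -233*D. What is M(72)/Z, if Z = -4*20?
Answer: 2097/10 ≈ 209.70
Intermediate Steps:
Z = -80
M(72)/Z = -233*72/(-80) = -16776*(-1/80) = 2097/10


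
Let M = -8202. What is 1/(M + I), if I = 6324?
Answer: -1/1878 ≈ -0.00053248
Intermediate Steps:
1/(M + I) = 1/(-8202 + 6324) = 1/(-1878) = -1/1878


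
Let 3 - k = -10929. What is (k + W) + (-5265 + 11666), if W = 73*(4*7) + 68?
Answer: 19445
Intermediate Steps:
k = 10932 (k = 3 - 1*(-10929) = 3 + 10929 = 10932)
W = 2112 (W = 73*28 + 68 = 2044 + 68 = 2112)
(k + W) + (-5265 + 11666) = (10932 + 2112) + (-5265 + 11666) = 13044 + 6401 = 19445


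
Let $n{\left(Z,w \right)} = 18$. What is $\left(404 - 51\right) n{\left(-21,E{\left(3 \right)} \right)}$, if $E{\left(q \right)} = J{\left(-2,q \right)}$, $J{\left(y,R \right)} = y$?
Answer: $6354$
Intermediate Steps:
$E{\left(q \right)} = -2$
$\left(404 - 51\right) n{\left(-21,E{\left(3 \right)} \right)} = \left(404 - 51\right) 18 = 353 \cdot 18 = 6354$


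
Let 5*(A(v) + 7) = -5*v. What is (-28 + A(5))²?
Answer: 1600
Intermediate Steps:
A(v) = -7 - v (A(v) = -7 + (-5*v)/5 = -7 - v)
(-28 + A(5))² = (-28 + (-7 - 1*5))² = (-28 + (-7 - 5))² = (-28 - 12)² = (-40)² = 1600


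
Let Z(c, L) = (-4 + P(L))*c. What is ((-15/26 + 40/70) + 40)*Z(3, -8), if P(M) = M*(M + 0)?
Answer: 655110/91 ≈ 7199.0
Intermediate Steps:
P(M) = M**2 (P(M) = M*M = M**2)
Z(c, L) = c*(-4 + L**2) (Z(c, L) = (-4 + L**2)*c = c*(-4 + L**2))
((-15/26 + 40/70) + 40)*Z(3, -8) = ((-15/26 + 40/70) + 40)*(3*(-4 + (-8)**2)) = ((-15*1/26 + 40*(1/70)) + 40)*(3*(-4 + 64)) = ((-15/26 + 4/7) + 40)*(3*60) = (-1/182 + 40)*180 = (7279/182)*180 = 655110/91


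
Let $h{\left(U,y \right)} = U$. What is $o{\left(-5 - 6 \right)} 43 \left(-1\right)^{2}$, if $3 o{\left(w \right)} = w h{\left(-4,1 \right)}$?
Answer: $\frac{1892}{3} \approx 630.67$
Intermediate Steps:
$o{\left(w \right)} = - \frac{4 w}{3}$ ($o{\left(w \right)} = \frac{w \left(-4\right)}{3} = \frac{\left(-4\right) w}{3} = - \frac{4 w}{3}$)
$o{\left(-5 - 6 \right)} 43 \left(-1\right)^{2} = - \frac{4 \left(-5 - 6\right)}{3} \cdot 43 \left(-1\right)^{2} = - \frac{4 \left(-5 - 6\right)}{3} \cdot 43 \cdot 1 = \left(- \frac{4}{3}\right) \left(-11\right) 43 \cdot 1 = \frac{44}{3} \cdot 43 \cdot 1 = \frac{1892}{3} \cdot 1 = \frac{1892}{3}$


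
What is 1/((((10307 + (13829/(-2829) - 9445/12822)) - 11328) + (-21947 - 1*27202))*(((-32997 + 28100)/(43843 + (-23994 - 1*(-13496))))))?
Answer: 403179263370/2970915909925097 ≈ 0.00013571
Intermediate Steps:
1/((((10307 + (13829/(-2829) - 9445/12822)) - 11328) + (-21947 - 1*27202))*(((-32997 + 28100)/(43843 + (-23994 - 1*(-13496)))))) = 1/((((10307 + (13829*(-1/2829) - 9445*1/12822)) - 11328) + (-21947 - 27202))*((-4897/(43843 + (-23994 + 13496))))) = 1/((((10307 + (-13829/2829 - 9445/12822)) - 11328) - 49149)*((-4897/(43843 - 10498)))) = 1/((((10307 - 68011781/12091146) - 11328) - 49149)*((-4897/33345))) = 1/(((124555430041/12091146 - 11328) - 49149)*((-4897*1/33345))) = 1/((-12413071847/12091146 - 49149)*(-4897/33345)) = -33345/4897/(-606680806601/12091146) = -12091146/606680806601*(-33345/4897) = 403179263370/2970915909925097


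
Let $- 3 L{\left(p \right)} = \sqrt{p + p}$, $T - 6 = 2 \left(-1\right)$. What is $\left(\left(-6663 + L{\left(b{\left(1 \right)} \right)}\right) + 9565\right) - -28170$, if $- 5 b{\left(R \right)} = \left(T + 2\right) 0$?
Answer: $31072$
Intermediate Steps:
$T = 4$ ($T = 6 + 2 \left(-1\right) = 6 - 2 = 4$)
$b{\left(R \right)} = 0$ ($b{\left(R \right)} = - \frac{\left(4 + 2\right) 0}{5} = - \frac{6 \cdot 0}{5} = \left(- \frac{1}{5}\right) 0 = 0$)
$L{\left(p \right)} = - \frac{\sqrt{2} \sqrt{p}}{3}$ ($L{\left(p \right)} = - \frac{\sqrt{p + p}}{3} = - \frac{\sqrt{2 p}}{3} = - \frac{\sqrt{2} \sqrt{p}}{3}$)
$\left(\left(-6663 + L{\left(b{\left(1 \right)} \right)}\right) + 9565\right) - -28170 = \left(\left(-6663 - \frac{\sqrt{2} \sqrt{0}}{3}\right) + 9565\right) - -28170 = \left(\left(-6663 - \frac{1}{3} \sqrt{2} \cdot 0\right) + 9565\right) + 28170 = \left(\left(-6663 + 0\right) + 9565\right) + 28170 = \left(-6663 + 9565\right) + 28170 = 2902 + 28170 = 31072$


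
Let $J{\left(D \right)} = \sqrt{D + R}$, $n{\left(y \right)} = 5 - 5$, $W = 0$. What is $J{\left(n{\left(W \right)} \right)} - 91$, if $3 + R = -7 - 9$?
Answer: $-91 + i \sqrt{19} \approx -91.0 + 4.3589 i$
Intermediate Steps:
$n{\left(y \right)} = 0$ ($n{\left(y \right)} = 5 - 5 = 0$)
$R = -19$ ($R = -3 - 16 = -19$)
$J{\left(D \right)} = \sqrt{-19 + D}$ ($J{\left(D \right)} = \sqrt{D - 19} = \sqrt{-19 + D}$)
$J{\left(n{\left(W \right)} \right)} - 91 = \sqrt{-19 + 0} - 91 = \sqrt{-19} - 91 = i \sqrt{19} - 91 = -91 + i \sqrt{19}$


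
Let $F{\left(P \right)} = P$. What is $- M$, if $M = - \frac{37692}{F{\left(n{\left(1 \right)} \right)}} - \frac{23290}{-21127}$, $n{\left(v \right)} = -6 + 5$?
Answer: $- \frac{796342174}{21127} \approx -37693.0$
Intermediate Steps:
$n{\left(v \right)} = -1$
$M = \frac{796342174}{21127}$ ($M = - \frac{37692}{-1} - \frac{23290}{-21127} = \left(-37692\right) \left(-1\right) - - \frac{23290}{21127} = 37692 + \frac{23290}{21127} = \frac{796342174}{21127} \approx 37693.0$)
$- M = \left(-1\right) \frac{796342174}{21127} = - \frac{796342174}{21127}$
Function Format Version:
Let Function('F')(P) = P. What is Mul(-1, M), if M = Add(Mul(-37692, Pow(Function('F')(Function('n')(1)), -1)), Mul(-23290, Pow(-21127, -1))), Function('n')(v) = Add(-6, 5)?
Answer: Rational(-796342174, 21127) ≈ -37693.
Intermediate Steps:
Function('n')(v) = -1
M = Rational(796342174, 21127) (M = Add(Mul(-37692, Pow(-1, -1)), Mul(-23290, Pow(-21127, -1))) = Add(Mul(-37692, -1), Mul(-23290, Rational(-1, 21127))) = Add(37692, Rational(23290, 21127)) = Rational(796342174, 21127) ≈ 37693.)
Mul(-1, M) = Mul(-1, Rational(796342174, 21127)) = Rational(-796342174, 21127)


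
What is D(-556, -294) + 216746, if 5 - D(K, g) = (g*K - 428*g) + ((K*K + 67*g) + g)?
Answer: -361689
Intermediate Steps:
D(K, g) = 5 - K² + 360*g - K*g (D(K, g) = 5 - ((g*K - 428*g) + ((K*K + 67*g) + g)) = 5 - ((K*g - 428*g) + ((K² + 67*g) + g)) = 5 - ((-428*g + K*g) + (K² + 68*g)) = 5 - (K² - 360*g + K*g) = 5 + (-K² + 360*g - K*g) = 5 - K² + 360*g - K*g)
D(-556, -294) + 216746 = (5 - 1*(-556)² + 360*(-294) - 1*(-556)*(-294)) + 216746 = (5 - 1*309136 - 105840 - 163464) + 216746 = (5 - 309136 - 105840 - 163464) + 216746 = -578435 + 216746 = -361689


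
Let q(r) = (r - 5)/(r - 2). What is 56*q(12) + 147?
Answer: 931/5 ≈ 186.20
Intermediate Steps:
q(r) = (-5 + r)/(-2 + r)
56*q(12) + 147 = 56*((-5 + 12)/(-2 + 12)) + 147 = 56*(7/10) + 147 = 196/5 + 147 = 931/5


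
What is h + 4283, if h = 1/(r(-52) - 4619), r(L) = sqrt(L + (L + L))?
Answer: 91379158092/21335317 - 2*I*sqrt(39)/21335317 ≈ 4283.0 - 5.8541e-7*I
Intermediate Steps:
r(L) = sqrt(3)*sqrt(L) (r(L) = sqrt(L + 2*L) = sqrt(3*L) = sqrt(3)*sqrt(L))
h = 1/(-4619 + 2*I*sqrt(39)) (h = 1/(sqrt(3)*sqrt(-52) - 4619) = 1/(sqrt(3)*(2*I*sqrt(13)) - 4619) = 1/(2*I*sqrt(39) - 4619) = 1/(-4619 + 2*I*sqrt(39)) ≈ -0.0002165 - 5.854e-7*I)
h + 4283 = (-4619/21335317 - 2*I*sqrt(39)/21335317) + 4283 = 91379158092/21335317 - 2*I*sqrt(39)/21335317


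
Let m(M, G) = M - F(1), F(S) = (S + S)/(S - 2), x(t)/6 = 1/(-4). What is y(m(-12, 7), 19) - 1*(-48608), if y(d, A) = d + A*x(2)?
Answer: 97139/2 ≈ 48570.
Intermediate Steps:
x(t) = -3/2 (x(t) = 6/(-4) = 6*(-1/4) = -3/2)
F(S) = 2*S/(-2 + S) (F(S) = (2*S)/(-2 + S) = 2*S/(-2 + S))
m(M, G) = 2 + M (m(M, G) = M - 2/(-2 + 1) = M - 2/(-1) = M - 2*(-1) = M - 1*(-2) = M + 2 = 2 + M)
y(d, A) = d - 3*A/2 (y(d, A) = d + A*(-3/2) = d - 3*A/2)
y(m(-12, 7), 19) - 1*(-48608) = ((2 - 12) - 3/2*19) - 1*(-48608) = (-10 - 57/2) + 48608 = -77/2 + 48608 = 97139/2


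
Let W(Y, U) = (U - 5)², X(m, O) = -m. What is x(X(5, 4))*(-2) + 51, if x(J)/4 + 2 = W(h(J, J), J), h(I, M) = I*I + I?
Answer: -733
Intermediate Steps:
h(I, M) = I + I² (h(I, M) = I² + I = I + I²)
W(Y, U) = (-5 + U)²
x(J) = -8 + 4*(-5 + J)²
x(X(5, 4))*(-2) + 51 = (-8 + 4*(-5 - 1*5)²)*(-2) + 51 = (-8 + 4*(-5 - 5)²)*(-2) + 51 = (-8 + 4*(-10)²)*(-2) + 51 = (-8 + 4*100)*(-2) + 51 = (-8 + 400)*(-2) + 51 = 392*(-2) + 51 = -784 + 51 = -733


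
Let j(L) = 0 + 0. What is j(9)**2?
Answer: 0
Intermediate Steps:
j(L) = 0
j(9)**2 = 0**2 = 0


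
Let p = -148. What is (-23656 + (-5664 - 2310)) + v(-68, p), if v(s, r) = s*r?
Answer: -21566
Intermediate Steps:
v(s, r) = r*s
(-23656 + (-5664 - 2310)) + v(-68, p) = (-23656 + (-5664 - 2310)) - 148*(-68) = (-23656 - 7974) + 10064 = -31630 + 10064 = -21566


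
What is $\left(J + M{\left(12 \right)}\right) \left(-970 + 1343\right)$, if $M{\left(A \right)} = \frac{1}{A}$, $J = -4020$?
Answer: $- \frac{17993147}{12} \approx -1.4994 \cdot 10^{6}$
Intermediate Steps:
$\left(J + M{\left(12 \right)}\right) \left(-970 + 1343\right) = \left(-4020 + \frac{1}{12}\right) \left(-970 + 1343\right) = \left(-4020 + \frac{1}{12}\right) 373 = \left(- \frac{48239}{12}\right) 373 = - \frac{17993147}{12}$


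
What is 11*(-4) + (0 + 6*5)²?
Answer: 856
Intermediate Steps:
11*(-4) + (0 + 6*5)² = -44 + (0 + 30)² = -44 + 30² = -44 + 900 = 856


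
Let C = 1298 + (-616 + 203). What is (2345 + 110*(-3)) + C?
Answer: 2900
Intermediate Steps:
C = 885 (C = 1298 - 413 = 885)
(2345 + 110*(-3)) + C = (2345 + 110*(-3)) + 885 = (2345 - 330) + 885 = 2015 + 885 = 2900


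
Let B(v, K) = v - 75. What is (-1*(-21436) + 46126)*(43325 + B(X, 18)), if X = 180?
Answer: 2934217660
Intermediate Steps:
B(v, K) = -75 + v
(-1*(-21436) + 46126)*(43325 + B(X, 18)) = (-1*(-21436) + 46126)*(43325 + (-75 + 180)) = (21436 + 46126)*(43325 + 105) = 67562*43430 = 2934217660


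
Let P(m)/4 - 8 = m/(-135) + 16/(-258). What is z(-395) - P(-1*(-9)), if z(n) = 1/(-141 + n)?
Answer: -10885733/345720 ≈ -31.487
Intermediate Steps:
P(m) = 4096/129 - 4*m/135 (P(m) = 32 + 4*(m/(-135) + 16/(-258)) = 32 + 4*(m*(-1/135) + 16*(-1/258)) = 32 + 4*(-m/135 - 8/129) = 32 + 4*(-8/129 - m/135) = 32 + (-32/129 - 4*m/135) = 4096/129 - 4*m/135)
z(-395) - P(-1*(-9)) = 1/(-141 - 395) - (4096/129 - (-4)*(-9)/135) = 1/(-536) - (4096/129 - 4/135*9) = -1/536 - (4096/129 - 4/15) = -1/536 - 1*20308/645 = -1/536 - 20308/645 = -10885733/345720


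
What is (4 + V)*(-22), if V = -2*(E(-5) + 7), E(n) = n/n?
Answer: 264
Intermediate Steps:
E(n) = 1
V = -16 (V = -2*(1 + 7) = -2*8 = -16)
(4 + V)*(-22) = (4 - 16)*(-22) = -12*(-22) = 264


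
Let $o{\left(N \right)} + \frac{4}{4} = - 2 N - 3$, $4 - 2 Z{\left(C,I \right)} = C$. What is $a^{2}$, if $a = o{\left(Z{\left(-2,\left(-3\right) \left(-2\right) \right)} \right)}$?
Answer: $100$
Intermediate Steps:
$Z{\left(C,I \right)} = 2 - \frac{C}{2}$
$o{\left(N \right)} = -4 - 2 N$ ($o{\left(N \right)} = -1 - \left(3 + 2 N\right) = -4 - 2 N$)
$a = -10$ ($a = -4 - 2 \left(2 - -1\right) = -4 - 2 \left(2 + 1\right) = -4 - 6 = -10$)
$a^{2} = \left(-10\right)^{2} = 100$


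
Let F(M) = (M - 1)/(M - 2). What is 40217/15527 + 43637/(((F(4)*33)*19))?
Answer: 130068325/2655117 ≈ 48.988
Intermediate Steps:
F(M) = (-1 + M)/(-2 + M)
40217/15527 + 43637/(((F(4)*33)*19)) = 40217/15527 + 43637/(((((-1 + 4)/(-2 + 4))*33)*19)) = 40217*(1/15527) + 43637/((((3/2)*33)*19)) = 40217/15527 + 43637/(((((½)*3)*33)*19)) = 40217/15527 + 43637/((((3/2)*33)*19)) = 40217/15527 + 43637/(((99/2)*19)) = 40217/15527 + 43637/(1881/2) = 40217/15527 + 43637*(2/1881) = 40217/15527 + 7934/171 = 130068325/2655117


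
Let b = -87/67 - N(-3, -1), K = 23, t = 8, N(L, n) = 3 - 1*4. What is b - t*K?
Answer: -12348/67 ≈ -184.30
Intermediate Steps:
N(L, n) = -1 (N(L, n) = 3 - 4 = -1)
b = -20/67 (b = -87/67 - 1*(-1) = -87*1/67 + 1 = -87/67 + 1 = -20/67 ≈ -0.29851)
b - t*K = -20/67 - 8*23 = -20/67 - 1*184 = -20/67 - 184 = -12348/67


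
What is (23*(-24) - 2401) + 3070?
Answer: 117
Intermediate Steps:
(23*(-24) - 2401) + 3070 = (-552 - 2401) + 3070 = -2953 + 3070 = 117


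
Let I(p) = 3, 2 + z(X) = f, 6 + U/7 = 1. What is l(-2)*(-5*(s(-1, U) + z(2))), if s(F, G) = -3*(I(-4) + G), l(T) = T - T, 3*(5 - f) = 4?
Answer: 0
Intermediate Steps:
U = -35 (U = -42 + 7*1 = -42 + 7 = -35)
f = 11/3 (f = 5 - ⅓*4 = 5 - 4/3 = 11/3 ≈ 3.6667)
l(T) = 0
z(X) = 5/3 (z(X) = -2 + 11/3 = 5/3)
s(F, G) = -9 - 3*G (s(F, G) = -3*(3 + G) = -9 - 3*G)
l(-2)*(-5*(s(-1, U) + z(2))) = 0*(-5*((-9 - 3*(-35)) + 5/3)) = 0*(-5*((-9 + 105) + 5/3)) = 0*(-5*(96 + 5/3)) = 0*(-5*293/3) = 0*(-1465/3) = 0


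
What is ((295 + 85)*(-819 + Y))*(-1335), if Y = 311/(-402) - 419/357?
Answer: 3320487930350/7973 ≈ 4.1647e+8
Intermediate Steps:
Y = -93155/47838 (Y = 311*(-1/402) - 419*1/357 = -311/402 - 419/357 = -93155/47838 ≈ -1.9473)
((295 + 85)*(-819 + Y))*(-1335) = ((295 + 85)*(-819 - 93155/47838))*(-1335) = (380*(-39272477/47838))*(-1335) = -7461770630/23919*(-1335) = 3320487930350/7973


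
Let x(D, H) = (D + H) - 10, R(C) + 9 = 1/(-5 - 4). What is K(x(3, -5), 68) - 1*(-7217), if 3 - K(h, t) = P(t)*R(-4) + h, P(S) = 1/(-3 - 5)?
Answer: 260311/36 ≈ 7230.9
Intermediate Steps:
R(C) = -82/9 (R(C) = -9 + 1/(-5 - 4) = -9 + 1/(-9) = -9 - ⅑ = -82/9)
P(S) = -⅛ (P(S) = 1/(-8) = -⅛)
x(D, H) = -10 + D + H
K(h, t) = 67/36 - h (K(h, t) = 3 - (-⅛*(-82/9) + h) = 3 - (41/36 + h) = 3 + (-41/36 - h) = 67/36 - h)
K(x(3, -5), 68) - 1*(-7217) = (67/36 - (-10 + 3 - 5)) - 1*(-7217) = (67/36 - 1*(-12)) + 7217 = (67/36 + 12) + 7217 = 499/36 + 7217 = 260311/36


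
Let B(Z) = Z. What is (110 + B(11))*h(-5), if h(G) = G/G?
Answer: 121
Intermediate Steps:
h(G) = 1
(110 + B(11))*h(-5) = (110 + 11)*1 = 121*1 = 121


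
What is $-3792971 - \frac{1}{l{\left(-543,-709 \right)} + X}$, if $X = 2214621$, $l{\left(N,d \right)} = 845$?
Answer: $- \frac{8403198289487}{2215466} \approx -3.793 \cdot 10^{6}$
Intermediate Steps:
$-3792971 - \frac{1}{l{\left(-543,-709 \right)} + X} = -3792971 - \frac{1}{845 + 2214621} = -3792971 - \frac{1}{2215466} = - \frac{8403198289487}{2215466}$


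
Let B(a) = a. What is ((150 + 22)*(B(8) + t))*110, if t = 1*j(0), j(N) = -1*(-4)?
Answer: 227040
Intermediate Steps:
j(N) = 4
t = 4 (t = 1*4 = 4)
((150 + 22)*(B(8) + t))*110 = ((150 + 22)*(8 + 4))*110 = (172*12)*110 = 2064*110 = 227040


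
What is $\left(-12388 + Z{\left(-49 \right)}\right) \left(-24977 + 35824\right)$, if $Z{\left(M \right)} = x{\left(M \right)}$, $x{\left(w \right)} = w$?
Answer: $-134904139$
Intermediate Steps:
$Z{\left(M \right)} = M$
$\left(-12388 + Z{\left(-49 \right)}\right) \left(-24977 + 35824\right) = \left(-12388 - 49\right) \left(-24977 + 35824\right) = \left(-12437\right) 10847 = -134904139$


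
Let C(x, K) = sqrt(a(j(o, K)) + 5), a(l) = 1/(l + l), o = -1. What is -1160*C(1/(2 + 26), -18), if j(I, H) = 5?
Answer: -116*sqrt(510) ≈ -2619.6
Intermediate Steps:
a(l) = 1/(2*l)
C(x, K) = sqrt(510)/10 (C(x, K) = sqrt((1/2)/5 + 5) = sqrt((1/2)*(1/5) + 5) = sqrt(1/10 + 5) = sqrt(51/10) = sqrt(510)/10)
-1160*C(1/(2 + 26), -18) = -116*sqrt(510)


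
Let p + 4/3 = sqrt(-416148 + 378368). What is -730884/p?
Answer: 2192652/85009 + 3288978*I*sqrt(9445)/85009 ≈ 25.793 + 3760.1*I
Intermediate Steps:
p = -4/3 + 2*I*sqrt(9445) (p = -4/3 + sqrt(-416148 + 378368) = -4/3 + sqrt(-37780) = -4/3 + 2*I*sqrt(9445) ≈ -1.3333 + 194.37*I)
-730884/p = -730884/(-4/3 + 2*I*sqrt(9445))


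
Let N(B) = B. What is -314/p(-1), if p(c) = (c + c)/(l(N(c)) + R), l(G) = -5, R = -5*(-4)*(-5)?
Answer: -16485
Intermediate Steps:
R = -100 (R = 20*(-5) = -100)
p(c) = -2*c/105 (p(c) = (c + c)/(-5 - 100) = (2*c)/(-105) = (2*c)*(-1/105) = -2*c/105)
-314/p(-1) = -314/((-2/105*(-1))) = -314/2/105 = -314*105/2 = -16485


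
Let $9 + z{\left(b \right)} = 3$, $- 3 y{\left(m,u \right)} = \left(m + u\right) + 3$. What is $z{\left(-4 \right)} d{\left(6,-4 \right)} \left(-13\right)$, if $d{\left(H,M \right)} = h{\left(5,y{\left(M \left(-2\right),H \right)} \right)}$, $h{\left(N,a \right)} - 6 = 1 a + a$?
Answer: $-416$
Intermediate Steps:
$y{\left(m,u \right)} = -1 - \frac{m}{3} - \frac{u}{3}$ ($y{\left(m,u \right)} = - \frac{\left(m + u\right) + 3}{3} = - \frac{3 + m + u}{3} = -1 - \frac{m}{3} - \frac{u}{3}$)
$z{\left(b \right)} = -6$ ($z{\left(b \right)} = -9 + 3 = -6$)
$h{\left(N,a \right)} = 6 + 2 a$ ($h{\left(N,a \right)} = 6 + \left(1 a + a\right) = 6 + \left(a + a\right) = 6 + 2 a$)
$d{\left(H,M \right)} = 4 - \frac{2 H}{3} + \frac{4 M}{3}$ ($d{\left(H,M \right)} = 6 + 2 \left(-1 - \frac{M \left(-2\right)}{3} - \frac{H}{3}\right) = 6 + 2 \left(-1 - \frac{\left(-2\right) M}{3} - \frac{H}{3}\right) = 6 + 2 \left(-1 + \frac{2 M}{3} - \frac{H}{3}\right) = 6 + 2 \left(-1 - \frac{H}{3} + \frac{2 M}{3}\right) = 6 - \left(2 - \frac{4 M}{3} + \frac{2 H}{3}\right) = 4 - \frac{2 H}{3} + \frac{4 M}{3}$)
$z{\left(-4 \right)} d{\left(6,-4 \right)} \left(-13\right) = - 6 \left(4 - 4 + \frac{4}{3} \left(-4\right)\right) \left(-13\right) = - 6 \left(4 - 4 - \frac{16}{3}\right) \left(-13\right) = \left(-6\right) \left(- \frac{16}{3}\right) \left(-13\right) = 32 \left(-13\right) = -416$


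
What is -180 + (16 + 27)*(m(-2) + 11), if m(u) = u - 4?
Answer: 35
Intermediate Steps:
m(u) = -4 + u
-180 + (16 + 27)*(m(-2) + 11) = -180 + (16 + 27)*((-4 - 2) + 11) = -180 + 43*(-6 + 11) = -180 + 43*5 = -180 + 215 = 35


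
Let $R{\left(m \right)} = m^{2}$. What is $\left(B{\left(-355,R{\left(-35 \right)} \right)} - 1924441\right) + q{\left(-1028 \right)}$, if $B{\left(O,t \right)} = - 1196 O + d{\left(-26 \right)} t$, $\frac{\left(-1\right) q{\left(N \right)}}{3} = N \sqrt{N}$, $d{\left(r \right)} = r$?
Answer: $-1531711 + 6168 i \sqrt{257} \approx -1.5317 \cdot 10^{6} + 98881.0 i$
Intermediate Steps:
$q{\left(N \right)} = - 3 N^{\frac{3}{2}}$ ($q{\left(N \right)} = - 3 N \sqrt{N} = - 3 N^{\frac{3}{2}}$)
$B{\left(O,t \right)} = - 1196 O - 26 t$
$\left(B{\left(-355,R{\left(-35 \right)} \right)} - 1924441\right) + q{\left(-1028 \right)} = \left(\left(\left(-1196\right) \left(-355\right) - 26 \left(-35\right)^{2}\right) - 1924441\right) - 3 \left(-1028\right)^{\frac{3}{2}} = \left(\left(424580 - 31850\right) - 1924441\right) - 3 \left(- 2056 i \sqrt{257}\right) = \left(\left(424580 - 31850\right) - 1924441\right) + 6168 i \sqrt{257} = \left(392730 - 1924441\right) + 6168 i \sqrt{257} = -1531711 + 6168 i \sqrt{257}$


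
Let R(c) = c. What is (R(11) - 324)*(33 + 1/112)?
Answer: -1157161/112 ≈ -10332.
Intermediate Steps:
(R(11) - 324)*(33 + 1/112) = (11 - 324)*(33 + 1/112) = -313*(33 + 1/112) = -313*3697/112 = -1157161/112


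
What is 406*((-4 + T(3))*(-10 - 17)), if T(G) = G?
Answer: 10962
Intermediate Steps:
406*((-4 + T(3))*(-10 - 17)) = 406*((-4 + 3)*(-10 - 17)) = 406*(-1*(-27)) = 406*27 = 10962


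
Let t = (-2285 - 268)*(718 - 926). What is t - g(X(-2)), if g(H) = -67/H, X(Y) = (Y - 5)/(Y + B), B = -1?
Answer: 3717369/7 ≈ 5.3105e+5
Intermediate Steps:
X(Y) = (-5 + Y)/(-1 + Y) (X(Y) = (Y - 5)/(Y - 1) = (-5 + Y)/(-1 + Y))
t = 531024 (t = -2553*(-208) = 531024)
t - g(X(-2)) = 531024 - (-67)/((-5 - 2)/(-1 - 2)) = 531024 - (-67)/(-7/(-3)) = 531024 - (-67)/((-⅓*(-7))) = 531024 - (-67)/7/3 = 531024 - (-67)*3/7 = 531024 - 1*(-201/7) = 531024 + 201/7 = 3717369/7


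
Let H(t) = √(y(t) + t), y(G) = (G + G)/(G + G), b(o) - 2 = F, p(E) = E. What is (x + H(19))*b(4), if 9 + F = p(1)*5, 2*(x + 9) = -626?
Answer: 644 - 4*√5 ≈ 635.06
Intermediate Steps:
x = -322 (x = -9 + (½)*(-626) = -9 - 313 = -322)
F = -4 (F = -9 + 1*5 = -9 + 5 = -4)
b(o) = -2 (b(o) = 2 - 4 = -2)
y(G) = 1 (y(G) = (2*G)/((2*G)) = (2*G)*(1/(2*G)) = 1)
H(t) = √(1 + t)
(x + H(19))*b(4) = (-322 + √(1 + 19))*(-2) = (-322 + √20)*(-2) = (-322 + 2*√5)*(-2) = 644 - 4*√5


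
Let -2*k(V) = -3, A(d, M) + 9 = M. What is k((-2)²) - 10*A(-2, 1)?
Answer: 163/2 ≈ 81.500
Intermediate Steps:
A(d, M) = -9 + M
k(V) = 3/2 (k(V) = -½*(-3) = 3/2)
k((-2)²) - 10*A(-2, 1) = 3/2 - 10*(-9 + 1) = 3/2 - 10*(-8) = 3/2 + 80 = 163/2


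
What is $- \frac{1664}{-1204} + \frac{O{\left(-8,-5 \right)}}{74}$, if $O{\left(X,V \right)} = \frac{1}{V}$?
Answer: $\frac{153619}{111370} \approx 1.3794$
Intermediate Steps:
$- \frac{1664}{-1204} + \frac{O{\left(-8,-5 \right)}}{74} = - \frac{1664}{-1204} + \frac{1}{\left(-5\right) 74} = \left(-1664\right) \left(- \frac{1}{1204}\right) - \frac{1}{370} = \frac{416}{301} - \frac{1}{370} = \frac{153619}{111370}$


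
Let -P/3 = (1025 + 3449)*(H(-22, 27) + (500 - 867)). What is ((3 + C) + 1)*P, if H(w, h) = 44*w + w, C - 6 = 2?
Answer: 218563848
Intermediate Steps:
C = 8 (C = 6 + 2 = 8)
H(w, h) = 45*w
P = 18213654 (P = -3*(1025 + 3449)*(45*(-22) + (500 - 867)) = -13422*(-990 - 367) = -13422*(-1357) = -3*(-6071218) = 18213654)
((3 + C) + 1)*P = ((3 + 8) + 1)*18213654 = (11 + 1)*18213654 = 12*18213654 = 218563848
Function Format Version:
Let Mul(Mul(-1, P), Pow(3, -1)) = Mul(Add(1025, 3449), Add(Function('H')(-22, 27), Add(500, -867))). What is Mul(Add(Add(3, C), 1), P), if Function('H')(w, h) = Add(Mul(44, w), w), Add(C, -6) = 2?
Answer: 218563848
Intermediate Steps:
C = 8 (C = Add(6, 2) = 8)
Function('H')(w, h) = Mul(45, w)
P = 18213654 (P = Mul(-3, Mul(Add(1025, 3449), Add(Mul(45, -22), Add(500, -867)))) = Mul(-3, Mul(4474, Add(-990, -367))) = Mul(-3, Mul(4474, -1357)) = Mul(-3, -6071218) = 18213654)
Mul(Add(Add(3, C), 1), P) = Mul(Add(Add(3, 8), 1), 18213654) = Mul(Add(11, 1), 18213654) = Mul(12, 18213654) = 218563848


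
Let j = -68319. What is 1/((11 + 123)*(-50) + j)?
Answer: -1/75019 ≈ -1.3330e-5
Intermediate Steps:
1/((11 + 123)*(-50) + j) = 1/((11 + 123)*(-50) - 68319) = 1/(134*(-50) - 68319) = 1/(-6700 - 68319) = 1/(-75019) = -1/75019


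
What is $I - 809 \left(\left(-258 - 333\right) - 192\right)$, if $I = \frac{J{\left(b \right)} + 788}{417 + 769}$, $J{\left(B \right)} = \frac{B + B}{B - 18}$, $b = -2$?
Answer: $\frac{3756344651}{5930} \approx 6.3345 \cdot 10^{5}$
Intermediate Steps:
$J{\left(B \right)} = \frac{2 B}{-18 + B}$
$I = \frac{3941}{5930}$ ($I = \frac{2 \left(-2\right) \frac{1}{-18 - 2} + 788}{417 + 769} = \frac{2 \left(-2\right) \frac{1}{-20} + 788}{1186} = \left(2 \left(-2\right) \left(- \frac{1}{20}\right) + 788\right) \frac{1}{1186} = \left(\frac{1}{5} + 788\right) \frac{1}{1186} = \frac{3941}{5} \cdot \frac{1}{1186} = \frac{3941}{5930} \approx 0.66459$)
$I - 809 \left(\left(-258 - 333\right) - 192\right) = \frac{3941}{5930} - 809 \left(\left(-258 - 333\right) - 192\right) = \frac{3941}{5930} - 809 \left(-591 - 192\right) = \frac{3941}{5930} - -633447 = \frac{3941}{5930} + 633447 = \frac{3756344651}{5930}$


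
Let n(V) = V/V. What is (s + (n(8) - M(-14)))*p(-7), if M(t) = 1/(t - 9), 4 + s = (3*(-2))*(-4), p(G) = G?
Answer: -3388/23 ≈ -147.30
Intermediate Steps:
s = 20 (s = -4 + (3*(-2))*(-4) = -4 - 6*(-4) = -4 + 24 = 20)
M(t) = 1/(-9 + t)
n(V) = 1
(s + (n(8) - M(-14)))*p(-7) = (20 + (1 - 1/(-9 - 14)))*(-7) = (20 + (1 - 1/(-23)))*(-7) = (20 + (1 - 1*(-1/23)))*(-7) = (20 + (1 + 1/23))*(-7) = (20 + 24/23)*(-7) = (484/23)*(-7) = -3388/23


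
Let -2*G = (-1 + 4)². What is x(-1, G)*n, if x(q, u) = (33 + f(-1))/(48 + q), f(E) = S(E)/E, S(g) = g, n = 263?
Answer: 8942/47 ≈ 190.26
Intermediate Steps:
G = -9/2 (G = -(-1 + 4)²/2 = -½*3² = -½*9 = -9/2 ≈ -4.5000)
f(E) = 1 (f(E) = E/E = 1)
x(q, u) = 34/(48 + q) (x(q, u) = (33 + 1)/(48 + q) = 34/(48 + q))
x(-1, G)*n = (34/(48 - 1))*263 = (34/47)*263 = 8942/47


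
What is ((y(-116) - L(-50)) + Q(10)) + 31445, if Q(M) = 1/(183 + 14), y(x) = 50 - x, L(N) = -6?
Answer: 6228550/197 ≈ 31617.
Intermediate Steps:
Q(M) = 1/197
((y(-116) - L(-50)) + Q(10)) + 31445 = (((50 - 1*(-116)) - 1*(-6)) + 1/197) + 31445 = (((50 + 116) + 6) + 1/197) + 31445 = ((166 + 6) + 1/197) + 31445 = (172 + 1/197) + 31445 = 33885/197 + 31445 = 6228550/197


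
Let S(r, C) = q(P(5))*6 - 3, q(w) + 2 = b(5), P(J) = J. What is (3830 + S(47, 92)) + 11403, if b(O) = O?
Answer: 15248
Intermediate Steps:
q(w) = 3 (q(w) = -2 + 5 = 3)
S(r, C) = 15 (S(r, C) = 3*6 - 3 = 18 - 3 = 15)
(3830 + S(47, 92)) + 11403 = (3830 + 15) + 11403 = 3845 + 11403 = 15248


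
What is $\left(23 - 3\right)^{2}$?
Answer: $400$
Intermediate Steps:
$\left(23 - 3\right)^{2} = 20^{2} = 400$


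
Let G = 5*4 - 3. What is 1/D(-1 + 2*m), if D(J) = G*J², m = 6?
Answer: 1/2057 ≈ 0.00048614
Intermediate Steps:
G = 17 (G = 20 - 3 = 17)
D(J) = 17*J²
1/D(-1 + 2*m) = 1/(17*(-1 + 2*6)²) = 1/(17*(-1 + 12)²) = 1/(17*11²) = 1/(17*121) = 1/2057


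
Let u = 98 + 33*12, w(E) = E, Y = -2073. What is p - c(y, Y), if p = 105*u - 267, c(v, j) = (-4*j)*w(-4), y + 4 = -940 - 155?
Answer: 84771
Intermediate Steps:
y = -1099 (y = -4 + (-940 - 155) = -4 - 1095 = -1099)
u = 494 (u = 98 + 396 = 494)
c(v, j) = 16*j (c(v, j) = -4*j*(-4) = 16*j)
p = 51603 (p = 105*494 - 267 = 51870 - 267 = 51603)
p - c(y, Y) = 51603 - 16*(-2073) = 51603 - 1*(-33168) = 51603 + 33168 = 84771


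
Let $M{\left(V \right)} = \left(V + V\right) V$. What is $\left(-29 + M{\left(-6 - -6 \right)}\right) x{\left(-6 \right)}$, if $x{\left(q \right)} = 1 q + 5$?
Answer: $29$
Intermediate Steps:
$x{\left(q \right)} = 5 + q$ ($x{\left(q \right)} = q + 5 = 5 + q$)
$M{\left(V \right)} = 2 V^{2}$ ($M{\left(V \right)} = 2 V V = 2 V^{2}$)
$\left(-29 + M{\left(-6 - -6 \right)}\right) x{\left(-6 \right)} = \left(-29 + 2 \left(-6 - -6\right)^{2}\right) \left(5 - 6\right) = \left(-29 + 2 \left(-6 + 6\right)^{2}\right) \left(-1\right) = \left(-29 + 2 \cdot 0^{2}\right) \left(-1\right) = \left(-29 + 2 \cdot 0\right) \left(-1\right) = \left(-29 + 0\right) \left(-1\right) = \left(-29\right) \left(-1\right) = 29$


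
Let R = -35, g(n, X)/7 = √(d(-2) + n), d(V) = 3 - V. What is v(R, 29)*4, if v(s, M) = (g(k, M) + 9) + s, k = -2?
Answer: -104 + 28*√3 ≈ -55.503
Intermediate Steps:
g(n, X) = 7*√(5 + n) (g(n, X) = 7*√((3 - 1*(-2)) + n) = 7*√((3 + 2) + n) = 7*√(5 + n))
v(s, M) = 9 + s + 7*√3 (v(s, M) = (7*√(5 - 2) + 9) + s = (7*√3 + 9) + s = (9 + 7*√3) + s = 9 + s + 7*√3)
v(R, 29)*4 = (9 - 35 + 7*√3)*4 = (-26 + 7*√3)*4 = -104 + 28*√3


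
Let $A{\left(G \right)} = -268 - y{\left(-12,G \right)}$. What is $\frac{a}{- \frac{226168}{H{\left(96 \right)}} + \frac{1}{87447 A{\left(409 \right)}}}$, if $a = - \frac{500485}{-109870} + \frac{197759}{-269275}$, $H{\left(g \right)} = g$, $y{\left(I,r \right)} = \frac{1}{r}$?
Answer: $- \frac{433411406937503698998}{267240363641331995496275} \approx -0.0016218$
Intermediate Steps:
$A{\left(G \right)} = -268 - \frac{1}{G}$
$a = \frac{22608063409}{5917048850}$ ($a = \left(-500485\right) \left(- \frac{1}{109870}\right) + 197759 \left(- \frac{1}{269275}\right) = \frac{100097}{21974} - \frac{197759}{269275} = \frac{22608063409}{5917048850} \approx 3.8208$)
$\frac{a}{- \frac{226168}{H{\left(96 \right)}} + \frac{1}{87447 A{\left(409 \right)}}} = \frac{22608063409}{5917048850 \left(- \frac{226168}{96} + \frac{1}{87447 \left(-268 - \frac{1}{409}\right)}\right)} = \frac{22608063409}{5917048850 \left(\left(-226168\right) \frac{1}{96} + \frac{1}{87447 \left(-268 - \frac{1}{409}\right)}\right)} = \frac{22608063409}{5917048850 \left(- \frac{28271}{12} + \frac{1}{87447 \left(-268 - \frac{1}{409}\right)}\right)} = \frac{22608063409}{5917048850 \left(- \frac{28271}{12} + \frac{1}{87447 \left(- \frac{109613}{409}\right)}\right)} = \frac{22608063409}{5917048850 \left(- \frac{28271}{12} + \frac{1}{87447} \left(- \frac{409}{109613}\right)\right)} = \frac{22608063409}{5917048850 \left(- \frac{28271}{12} - \frac{409}{9585328011}\right)} = \frac{22608063409}{5917048850 \left(- \frac{90328936067963}{38341312044}\right)} = \frac{22608063409}{5917048850} \left(- \frac{38341312044}{90328936067963}\right) = - \frac{433411406937503698998}{267240363641331995496275}$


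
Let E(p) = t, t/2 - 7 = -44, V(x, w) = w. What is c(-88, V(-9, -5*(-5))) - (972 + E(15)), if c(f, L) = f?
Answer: -986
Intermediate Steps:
t = -74 (t = 14 + 2*(-44) = 14 - 88 = -74)
E(p) = -74
c(-88, V(-9, -5*(-5))) - (972 + E(15)) = -88 - (972 - 74) = -88 - 1*898 = -88 - 898 = -986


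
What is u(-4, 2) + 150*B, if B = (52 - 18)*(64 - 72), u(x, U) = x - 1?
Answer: -40805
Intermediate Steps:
u(x, U) = -1 + x
B = -272 (B = 34*(-8) = -272)
u(-4, 2) + 150*B = (-1 - 4) + 150*(-272) = -5 - 40800 = -40805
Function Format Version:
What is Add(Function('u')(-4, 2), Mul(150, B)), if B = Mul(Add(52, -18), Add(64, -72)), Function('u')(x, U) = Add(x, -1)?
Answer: -40805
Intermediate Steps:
Function('u')(x, U) = Add(-1, x)
B = -272 (B = Mul(34, -8) = -272)
Add(Function('u')(-4, 2), Mul(150, B)) = Add(Add(-1, -4), Mul(150, -272)) = Add(-5, -40800) = -40805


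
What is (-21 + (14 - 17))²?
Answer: 576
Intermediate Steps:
(-21 + (14 - 17))² = (-21 - 3)² = (-24)² = 576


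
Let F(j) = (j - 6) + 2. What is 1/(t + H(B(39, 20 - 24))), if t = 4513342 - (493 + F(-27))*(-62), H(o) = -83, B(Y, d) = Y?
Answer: 1/4541903 ≈ 2.2017e-7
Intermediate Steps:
F(j) = -4 + j (F(j) = (-6 + j) + 2 = -4 + j)
t = 4541986 (t = 4513342 - (493 + (-4 - 27))*(-62) = 4513342 - (493 - 31)*(-62) = 4513342 - 462*(-62) = 4513342 - 1*(-28644) = 4513342 + 28644 = 4541986)
1/(t + H(B(39, 20 - 24))) = 1/(4541986 - 83) = 1/4541903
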